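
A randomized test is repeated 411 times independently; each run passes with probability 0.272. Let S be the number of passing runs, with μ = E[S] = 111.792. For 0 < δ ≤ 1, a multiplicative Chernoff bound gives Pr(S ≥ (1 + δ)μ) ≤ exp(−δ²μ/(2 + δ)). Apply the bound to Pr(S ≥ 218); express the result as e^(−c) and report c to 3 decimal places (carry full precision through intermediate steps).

34.204

Write 218 = (1 + δ)μ, so δ = 218/111.792 − 1 = 0.9500501…
Then the exponent is δ²μ/(2 + δ) = (218 − μ)² / (μ·(2 + δ)) = 34.203799.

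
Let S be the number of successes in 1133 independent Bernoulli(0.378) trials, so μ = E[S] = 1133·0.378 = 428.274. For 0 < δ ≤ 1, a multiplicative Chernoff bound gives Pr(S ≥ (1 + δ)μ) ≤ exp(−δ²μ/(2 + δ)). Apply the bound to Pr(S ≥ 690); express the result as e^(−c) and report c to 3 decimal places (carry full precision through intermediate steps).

Write 690 = (1 + δ)μ, so δ = 690/428.274 − 1 = 0.6111181…
Then the exponent is δ²μ/(2 + δ) = (690 − μ)² / (μ·(2 + δ)) = 61.255559.

61.256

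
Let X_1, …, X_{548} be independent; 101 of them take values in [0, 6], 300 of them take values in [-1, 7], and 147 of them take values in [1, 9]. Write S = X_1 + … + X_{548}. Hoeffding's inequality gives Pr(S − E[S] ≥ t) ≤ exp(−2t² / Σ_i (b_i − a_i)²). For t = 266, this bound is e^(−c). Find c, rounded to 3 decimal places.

4.389

Σ(b_i − a_i)² = 101·6² + 300·8² + 147·8² = 32244.
c = 2t² / 32244 = 2·266² / 32244 = 4.3888.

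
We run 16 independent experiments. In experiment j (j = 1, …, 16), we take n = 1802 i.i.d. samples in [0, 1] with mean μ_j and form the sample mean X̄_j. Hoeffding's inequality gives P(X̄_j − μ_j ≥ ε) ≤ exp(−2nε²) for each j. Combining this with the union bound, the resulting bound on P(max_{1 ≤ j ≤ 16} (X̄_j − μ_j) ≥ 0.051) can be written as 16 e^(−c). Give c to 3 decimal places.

Union bound over the 16 events: P(max_{1 ≤ j ≤ 16} (X̄_j − μ_j) ≥ 0.051) ≤ 16·exp(−2nε²) = 16 exp(−2·1802·0.051²).
So c = 2·1802·0.051² = 9.3740.

9.374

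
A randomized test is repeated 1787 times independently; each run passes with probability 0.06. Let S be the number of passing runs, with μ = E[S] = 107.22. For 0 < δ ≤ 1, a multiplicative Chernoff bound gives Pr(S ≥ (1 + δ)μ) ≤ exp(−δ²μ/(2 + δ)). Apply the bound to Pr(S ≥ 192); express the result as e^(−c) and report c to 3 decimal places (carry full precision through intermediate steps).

24.021

Write 192 = (1 + δ)μ, so δ = 192/107.22 − 1 = 0.7907107…
Then the exponent is δ²μ/(2 + δ) = (192 − μ)² / (μ·(2 + δ)) = 24.021283.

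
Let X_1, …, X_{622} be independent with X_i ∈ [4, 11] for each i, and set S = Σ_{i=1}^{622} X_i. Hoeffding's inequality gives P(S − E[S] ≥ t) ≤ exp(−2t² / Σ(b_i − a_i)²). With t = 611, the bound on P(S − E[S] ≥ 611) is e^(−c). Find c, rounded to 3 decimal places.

Σ(b_i − a_i)² = 622·(7)² = 30478.
c = 2t²/30478 = 2·611²/30478 = 24.4977.

24.498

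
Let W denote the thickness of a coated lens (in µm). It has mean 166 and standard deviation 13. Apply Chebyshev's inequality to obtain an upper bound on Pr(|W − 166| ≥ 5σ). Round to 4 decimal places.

Chebyshev: Pr(|W − μ| ≥ t) ≤ Var(W)/t².
Var(W) = σ² = 13² = 169.
t = 5·13 = 65.
Bound = 169 / 4225 = 0.0400.

0.0400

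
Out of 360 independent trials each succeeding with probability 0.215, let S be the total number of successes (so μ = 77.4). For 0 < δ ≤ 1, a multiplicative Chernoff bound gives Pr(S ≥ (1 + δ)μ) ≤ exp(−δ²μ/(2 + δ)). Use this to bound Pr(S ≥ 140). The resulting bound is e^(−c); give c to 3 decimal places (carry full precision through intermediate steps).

18.026

Write 140 = (1 + δ)μ, so δ = 140/77.4 − 1 = 0.8087855…
Then the exponent is δ²μ/(2 + δ) = (140 − μ)² / (μ·(2 + δ)) = 18.025575.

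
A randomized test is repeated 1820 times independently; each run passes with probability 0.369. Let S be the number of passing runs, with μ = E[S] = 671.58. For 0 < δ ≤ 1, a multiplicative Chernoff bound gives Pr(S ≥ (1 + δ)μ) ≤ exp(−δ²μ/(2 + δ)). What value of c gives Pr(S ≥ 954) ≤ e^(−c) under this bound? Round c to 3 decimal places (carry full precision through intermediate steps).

Write 954 = (1 + δ)μ, so δ = 954/671.58 − 1 = 0.4205307…
Then the exponent is δ²μ/(2 + δ) = (954 − μ)² / (μ·(2 + δ)) = 49.066214.

49.066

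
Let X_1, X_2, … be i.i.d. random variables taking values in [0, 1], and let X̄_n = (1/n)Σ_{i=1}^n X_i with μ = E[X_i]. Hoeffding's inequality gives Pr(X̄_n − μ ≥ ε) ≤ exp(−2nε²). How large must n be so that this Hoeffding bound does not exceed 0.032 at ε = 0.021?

3903

Require exp(−2nε²) ≤ 0.032, i.e. 2nε² ≥ ln(1/0.032) = 3.442019.
So n ≥ 3.442019 / (2·0.021²) = 3902.516.
The smallest integer n is 3903.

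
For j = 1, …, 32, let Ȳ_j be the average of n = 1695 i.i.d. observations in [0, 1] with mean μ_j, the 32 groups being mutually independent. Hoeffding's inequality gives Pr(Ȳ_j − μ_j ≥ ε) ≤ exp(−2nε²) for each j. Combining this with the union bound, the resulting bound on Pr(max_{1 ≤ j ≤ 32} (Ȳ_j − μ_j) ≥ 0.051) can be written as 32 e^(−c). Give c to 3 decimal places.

Union bound over the 32 events: Pr(max_{1 ≤ j ≤ 32} (Ȳ_j − μ_j) ≥ 0.051) ≤ 32·exp(−2nε²) = 32 exp(−2·1695·0.051²).
So c = 2·1695·0.051² = 8.8174.

8.817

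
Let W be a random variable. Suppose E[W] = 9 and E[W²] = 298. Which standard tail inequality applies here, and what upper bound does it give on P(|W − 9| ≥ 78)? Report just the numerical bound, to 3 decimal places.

0.036

The first two moments determine the variance, so Chebyshev's inequality is the sharpest standard bound available.
Var(W) = E[W²] − (E[W])² = 298 − 81 = 217.
Chebyshev's inequality: P(|W − μ| ≥ t) ≤ Var(W)/t² = 217/6084 = 0.0357.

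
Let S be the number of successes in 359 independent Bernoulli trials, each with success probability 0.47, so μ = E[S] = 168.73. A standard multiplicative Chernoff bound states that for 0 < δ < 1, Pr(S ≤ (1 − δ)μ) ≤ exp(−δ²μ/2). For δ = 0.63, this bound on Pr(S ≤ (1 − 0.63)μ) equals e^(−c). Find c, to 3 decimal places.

33.484

c = δ²μ/2 = 0.63²·168.73/2 = 33.4845.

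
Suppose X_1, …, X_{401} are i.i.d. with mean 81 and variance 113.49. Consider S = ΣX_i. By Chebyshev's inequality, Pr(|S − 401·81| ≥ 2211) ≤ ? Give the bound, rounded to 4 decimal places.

0.0093

Var(S) = n·Var(X_i) = 401·113.49 = 45509.49.
Chebyshev: Pr(|S − 401·81| ≥ 2211) ≤ Var(S)/2211² = 45509.49/4888521 = 0.0093.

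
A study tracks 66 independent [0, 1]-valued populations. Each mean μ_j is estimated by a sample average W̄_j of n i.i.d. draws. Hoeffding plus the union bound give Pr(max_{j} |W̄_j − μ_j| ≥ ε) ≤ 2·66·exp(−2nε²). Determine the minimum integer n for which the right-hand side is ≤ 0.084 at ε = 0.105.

334

Need 2·66·exp(−2nε²) ≤ 0.084, i.e. exp(−2nε²) ≤ 0.084/132.
So 2nε² ≥ ln(132/0.084) = 7.359740.
Hence n ≥ 7.359740/(2·0.105²) = 333.775.
The smallest integer n is 334.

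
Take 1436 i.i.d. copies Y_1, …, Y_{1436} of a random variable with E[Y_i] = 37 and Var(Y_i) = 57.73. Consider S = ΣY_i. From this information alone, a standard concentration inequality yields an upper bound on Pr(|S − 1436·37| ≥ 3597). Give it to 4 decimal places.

0.0064

With mean and variance of each term known, Chebyshev's inequality bounds the deviation of the sum (or sample mean).
Var(S) = n·Var(Y_i) = 1436·57.73 = 82900.28.
Chebyshev: Pr(|S − 1436·37| ≥ 3597) ≤ Var(S)/3597² = 82900.28/12938409 = 0.0064.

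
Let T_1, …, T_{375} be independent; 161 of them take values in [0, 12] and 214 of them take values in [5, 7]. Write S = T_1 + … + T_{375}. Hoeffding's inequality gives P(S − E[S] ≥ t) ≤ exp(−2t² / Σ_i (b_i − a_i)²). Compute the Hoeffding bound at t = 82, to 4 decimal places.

0.5716

Σ(b_i − a_i)² = 161·12² + 214·2² = 24040.
Exponent = 2·82² / 24040 = 0.55940.
Bound = exp(−0.55940) = 0.57155.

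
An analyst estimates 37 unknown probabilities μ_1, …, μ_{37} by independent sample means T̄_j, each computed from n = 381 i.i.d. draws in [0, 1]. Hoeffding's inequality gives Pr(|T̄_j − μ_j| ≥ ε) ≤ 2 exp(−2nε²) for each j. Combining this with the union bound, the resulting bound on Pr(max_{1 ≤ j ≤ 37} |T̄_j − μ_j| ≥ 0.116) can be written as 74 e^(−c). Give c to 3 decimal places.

Union bound over the 37 events: Pr(max_{1 ≤ j ≤ 37} |T̄_j − μ_j| ≥ 0.116) ≤ 37·2·exp(−2nε²) = 74 exp(−2·381·0.116²).
So c = 2·381·0.116² = 10.2535.

10.253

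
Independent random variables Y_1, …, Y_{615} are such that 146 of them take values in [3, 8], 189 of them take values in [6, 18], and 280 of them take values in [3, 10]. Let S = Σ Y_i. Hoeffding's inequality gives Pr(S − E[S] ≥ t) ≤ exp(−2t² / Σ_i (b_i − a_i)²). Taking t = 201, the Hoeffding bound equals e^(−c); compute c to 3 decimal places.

Σ(b_i − a_i)² = 146·5² + 189·12² + 280·7² = 44586.
c = 2t² / 44586 = 2·201² / 44586 = 1.8123.

1.812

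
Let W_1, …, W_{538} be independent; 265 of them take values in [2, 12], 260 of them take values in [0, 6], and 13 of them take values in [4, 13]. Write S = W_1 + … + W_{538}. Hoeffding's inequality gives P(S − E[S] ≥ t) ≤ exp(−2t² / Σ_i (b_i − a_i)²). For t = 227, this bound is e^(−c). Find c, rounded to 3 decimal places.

2.792

Σ(b_i − a_i)² = 265·10² + 260·6² + 13·9² = 36913.
c = 2t² / 36913 = 2·227² / 36913 = 2.7919.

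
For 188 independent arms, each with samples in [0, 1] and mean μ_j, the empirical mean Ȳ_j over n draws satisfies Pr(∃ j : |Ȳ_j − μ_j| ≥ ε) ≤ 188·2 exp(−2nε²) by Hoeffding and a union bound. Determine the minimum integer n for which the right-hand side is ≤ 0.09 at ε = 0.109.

Need 2·188·exp(−2nε²) ≤ 0.09, i.e. exp(−2nε²) ≤ 0.09/376.
So 2nε² ≥ ln(376/0.09) = 8.337535.
Hence n ≥ 8.337535/(2·0.109²) = 350.877.
The smallest integer n is 351.

351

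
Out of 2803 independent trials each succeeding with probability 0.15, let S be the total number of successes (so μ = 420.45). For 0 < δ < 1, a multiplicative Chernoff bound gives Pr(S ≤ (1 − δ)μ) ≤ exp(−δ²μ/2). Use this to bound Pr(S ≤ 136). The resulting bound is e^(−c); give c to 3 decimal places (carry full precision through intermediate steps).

96.220

Write 136 = (1 − δ)μ, so δ = 1 − 136/420.45 = 0.676537…
Then the exponent is δ²μ/2 = (μ − 136)²/(2μ) = 96.220481.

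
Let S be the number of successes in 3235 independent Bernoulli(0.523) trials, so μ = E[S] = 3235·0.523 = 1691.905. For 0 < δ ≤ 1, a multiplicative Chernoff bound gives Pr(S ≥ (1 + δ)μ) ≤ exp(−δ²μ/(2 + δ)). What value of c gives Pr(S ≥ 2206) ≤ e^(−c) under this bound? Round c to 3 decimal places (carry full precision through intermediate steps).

Write 2206 = (1 + δ)μ, so δ = 2206/1691.905 − 1 = 0.3038557…
Then the exponent is δ²μ/(2 + δ) = (2206 − μ)² / (μ·(2 + δ)) = 67.804030.

67.804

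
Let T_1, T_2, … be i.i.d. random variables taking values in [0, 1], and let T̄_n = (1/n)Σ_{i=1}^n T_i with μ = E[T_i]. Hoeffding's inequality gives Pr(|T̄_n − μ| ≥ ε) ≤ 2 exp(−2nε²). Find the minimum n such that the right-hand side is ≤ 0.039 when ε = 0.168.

Require 2·exp(−2nε²) ≤ 0.039, i.e. 2nε² ≥ ln(2/0.039) = 3.937341.
So n ≥ 3.937341 / (2·0.168²) = 69.752.
The smallest integer n is 70.

70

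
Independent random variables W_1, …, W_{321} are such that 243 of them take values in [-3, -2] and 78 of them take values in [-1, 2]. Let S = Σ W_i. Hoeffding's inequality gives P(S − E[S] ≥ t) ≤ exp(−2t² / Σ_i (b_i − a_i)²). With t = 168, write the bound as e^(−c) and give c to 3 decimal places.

59.733

Σ(b_i − a_i)² = 243·1² + 78·3² = 945.
c = 2t² / 945 = 2·168² / 945 = 59.7333.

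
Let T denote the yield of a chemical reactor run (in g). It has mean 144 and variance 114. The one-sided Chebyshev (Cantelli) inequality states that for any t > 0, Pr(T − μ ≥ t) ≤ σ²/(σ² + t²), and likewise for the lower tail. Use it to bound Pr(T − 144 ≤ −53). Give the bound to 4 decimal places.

0.0390

Here σ² = 114 and t = 53, so σ² + t² = 2923.
Cantelli's bound: 114/2923 = 0.0390.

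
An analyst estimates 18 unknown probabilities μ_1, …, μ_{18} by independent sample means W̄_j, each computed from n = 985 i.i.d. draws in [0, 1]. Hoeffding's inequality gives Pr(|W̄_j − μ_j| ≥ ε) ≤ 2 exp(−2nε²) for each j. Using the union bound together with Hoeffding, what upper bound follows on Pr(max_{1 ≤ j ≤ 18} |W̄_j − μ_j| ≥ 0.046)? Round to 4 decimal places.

0.5571

Per-experiment Hoeffding bound: 2·exp(−2·985·0.046²) = 2·exp(−4.16852) = 0.03095.
Union bound over 18 events: 18·0.03095 = 0.55711.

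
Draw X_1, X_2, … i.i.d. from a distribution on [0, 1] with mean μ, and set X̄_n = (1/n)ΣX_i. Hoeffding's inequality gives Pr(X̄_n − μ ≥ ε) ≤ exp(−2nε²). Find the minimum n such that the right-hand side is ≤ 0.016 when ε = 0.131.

121

Require exp(−2nε²) ≤ 0.016, i.e. 2nε² ≥ ln(1/0.016) = 4.135167.
So n ≥ 4.135167 / (2·0.131²) = 120.482.
The smallest integer n is 121.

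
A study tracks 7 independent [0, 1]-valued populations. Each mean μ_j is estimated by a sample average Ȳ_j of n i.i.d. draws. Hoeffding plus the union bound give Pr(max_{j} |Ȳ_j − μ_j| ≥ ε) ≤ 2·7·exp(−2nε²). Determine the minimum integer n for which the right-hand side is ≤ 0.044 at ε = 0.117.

211

Need 2·7·exp(−2nε²) ≤ 0.044, i.e. exp(−2nε²) ≤ 0.044/14.
So 2nε² ≥ ln(14/0.044) = 5.762623.
Hence n ≥ 5.762623/(2·0.117²) = 210.484.
The smallest integer n is 211.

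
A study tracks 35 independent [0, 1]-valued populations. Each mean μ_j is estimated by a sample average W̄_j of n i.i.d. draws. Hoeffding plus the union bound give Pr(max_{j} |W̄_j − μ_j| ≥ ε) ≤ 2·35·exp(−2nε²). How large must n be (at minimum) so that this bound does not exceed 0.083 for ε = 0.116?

251

Need 2·35·exp(−2nε²) ≤ 0.083, i.e. exp(−2nε²) ≤ 0.083/70.
So 2nε² ≥ ln(70/0.083) = 6.737410.
Hence n ≥ 6.737410/(2·0.116²) = 250.350.
The smallest integer n is 251.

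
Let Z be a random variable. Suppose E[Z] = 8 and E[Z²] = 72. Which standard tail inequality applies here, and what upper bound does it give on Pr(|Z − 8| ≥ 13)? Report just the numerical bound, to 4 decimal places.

The first two moments determine the variance, so Chebyshev's inequality is the sharpest standard bound available.
Var(Z) = E[Z²] − (E[Z])² = 72 − 64 = 8.
Chebyshev's inequality: Pr(|Z − μ| ≥ t) ≤ Var(Z)/t² = 8/169 = 0.0473.

0.0473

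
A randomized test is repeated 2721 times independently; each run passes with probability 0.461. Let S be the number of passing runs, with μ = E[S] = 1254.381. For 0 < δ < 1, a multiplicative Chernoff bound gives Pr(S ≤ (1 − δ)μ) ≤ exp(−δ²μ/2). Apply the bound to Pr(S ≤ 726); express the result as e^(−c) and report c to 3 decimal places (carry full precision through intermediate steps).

111.285

Write 726 = (1 − δ)μ, so δ = 1 − 726/1254.381 = 0.4212285…
Then the exponent is δ²μ/2 = (μ − 726)²/(2μ) = 111.284562.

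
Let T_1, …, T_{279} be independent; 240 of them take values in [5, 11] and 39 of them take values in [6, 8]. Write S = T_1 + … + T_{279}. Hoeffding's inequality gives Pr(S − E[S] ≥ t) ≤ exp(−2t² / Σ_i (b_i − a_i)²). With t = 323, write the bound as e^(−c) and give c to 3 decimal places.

Σ(b_i − a_i)² = 240·6² + 39·2² = 8796.
c = 2t² / 8796 = 2·323² / 8796 = 23.7219.

23.722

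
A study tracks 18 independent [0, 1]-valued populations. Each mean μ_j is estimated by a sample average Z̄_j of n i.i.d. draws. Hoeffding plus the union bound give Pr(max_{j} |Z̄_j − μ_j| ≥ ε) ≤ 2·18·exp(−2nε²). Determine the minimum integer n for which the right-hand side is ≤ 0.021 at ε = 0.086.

Need 2·18·exp(−2nε²) ≤ 0.021, i.e. exp(−2nε²) ≤ 0.021/36.
So 2nε² ≥ ln(36/0.021) = 7.446752.
Hence n ≥ 7.446752/(2·0.086²) = 503.431.
The smallest integer n is 504.

504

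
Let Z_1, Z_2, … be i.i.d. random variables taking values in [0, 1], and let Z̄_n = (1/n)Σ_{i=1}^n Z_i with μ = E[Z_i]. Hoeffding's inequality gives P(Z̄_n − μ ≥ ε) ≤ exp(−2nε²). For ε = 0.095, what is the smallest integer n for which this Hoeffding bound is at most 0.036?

185

Require exp(−2nε²) ≤ 0.036, i.e. 2nε² ≥ ln(1/0.036) = 3.324236.
So n ≥ 3.324236 / (2·0.095²) = 184.168.
The smallest integer n is 185.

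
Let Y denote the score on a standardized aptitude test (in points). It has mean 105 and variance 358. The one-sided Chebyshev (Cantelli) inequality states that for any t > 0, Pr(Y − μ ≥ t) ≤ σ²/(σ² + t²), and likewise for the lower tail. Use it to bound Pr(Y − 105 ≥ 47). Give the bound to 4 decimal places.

0.1395

Here σ² = 358 and t = 47, so σ² + t² = 2567.
Cantelli's bound: 358/2567 = 0.1395.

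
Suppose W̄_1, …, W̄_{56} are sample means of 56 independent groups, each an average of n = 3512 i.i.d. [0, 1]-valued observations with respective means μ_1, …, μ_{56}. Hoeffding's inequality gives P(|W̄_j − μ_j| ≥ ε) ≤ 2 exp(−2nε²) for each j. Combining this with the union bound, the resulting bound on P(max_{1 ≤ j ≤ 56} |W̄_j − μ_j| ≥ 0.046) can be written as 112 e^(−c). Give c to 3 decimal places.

Union bound over the 56 events: P(max_{1 ≤ j ≤ 56} |W̄_j − μ_j| ≥ 0.046) ≤ 56·2·exp(−2nε²) = 112 exp(−2·3512·0.046²).
So c = 2·3512·0.046² = 14.8628.

14.863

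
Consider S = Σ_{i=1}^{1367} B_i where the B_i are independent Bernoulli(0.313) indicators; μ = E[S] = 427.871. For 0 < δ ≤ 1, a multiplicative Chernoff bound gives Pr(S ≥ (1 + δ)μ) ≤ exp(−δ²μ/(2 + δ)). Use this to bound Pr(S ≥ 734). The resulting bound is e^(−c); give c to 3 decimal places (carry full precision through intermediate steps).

80.659

Write 734 = (1 + δ)μ, so δ = 734/427.871 − 1 = 0.7154703…
Then the exponent is δ²μ/(2 + δ) = (734 − μ)² / (μ·(2 + δ)) = 80.658666.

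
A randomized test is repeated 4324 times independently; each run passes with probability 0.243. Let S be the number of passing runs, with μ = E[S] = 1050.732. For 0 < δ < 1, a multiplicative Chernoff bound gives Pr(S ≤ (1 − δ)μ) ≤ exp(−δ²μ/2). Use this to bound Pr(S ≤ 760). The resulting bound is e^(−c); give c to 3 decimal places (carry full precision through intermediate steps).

40.222

Write 760 = (1 − δ)μ, so δ = 1 − 760/1050.732 = 0.2766947…
Then the exponent is δ²μ/2 = (μ − 760)²/(2μ) = 40.222005.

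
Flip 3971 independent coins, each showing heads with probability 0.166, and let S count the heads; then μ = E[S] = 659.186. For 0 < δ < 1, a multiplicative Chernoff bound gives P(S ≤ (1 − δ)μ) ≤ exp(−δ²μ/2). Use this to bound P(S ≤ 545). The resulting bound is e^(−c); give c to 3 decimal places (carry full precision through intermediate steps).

9.890

Write 545 = (1 − δ)μ, so δ = 1 − 545/659.186 = 0.1732227…
Then the exponent is δ²μ/2 = (μ − 545)²/(2μ) = 9.889805.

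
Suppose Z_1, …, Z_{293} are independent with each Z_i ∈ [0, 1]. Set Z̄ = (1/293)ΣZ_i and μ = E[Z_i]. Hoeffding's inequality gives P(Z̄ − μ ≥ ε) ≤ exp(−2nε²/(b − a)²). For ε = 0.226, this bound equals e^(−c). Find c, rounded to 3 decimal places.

c = 2nε²/(b − a)² = 2·293·0.226² / 1² = 29.9305.

29.931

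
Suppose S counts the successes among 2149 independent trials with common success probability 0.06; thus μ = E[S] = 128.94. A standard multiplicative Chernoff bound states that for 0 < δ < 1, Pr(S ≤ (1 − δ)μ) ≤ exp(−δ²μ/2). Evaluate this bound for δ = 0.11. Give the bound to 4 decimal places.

Exponent = δ²μ/2 = 0.11²·128.94/2 = 0.7801.
Bound = exp(−0.7801) = 0.45837.

0.4584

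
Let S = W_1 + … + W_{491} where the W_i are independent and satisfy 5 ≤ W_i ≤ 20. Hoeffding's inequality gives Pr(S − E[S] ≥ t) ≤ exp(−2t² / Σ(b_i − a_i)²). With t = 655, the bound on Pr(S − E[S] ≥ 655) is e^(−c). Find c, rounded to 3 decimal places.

7.767

Σ(b_i − a_i)² = 491·(15)² = 110475.
c = 2t²/110475 = 2·655²/110475 = 7.7669.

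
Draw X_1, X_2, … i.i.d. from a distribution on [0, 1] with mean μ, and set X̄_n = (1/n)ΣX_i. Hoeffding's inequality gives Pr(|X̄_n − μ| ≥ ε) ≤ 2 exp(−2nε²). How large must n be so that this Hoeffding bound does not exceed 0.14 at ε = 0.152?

Require 2·exp(−2nε²) ≤ 0.14, i.e. 2nε² ≥ ln(2/0.14) = 2.659260.
So n ≥ 2.659260 / (2·0.152²) = 57.550.
The smallest integer n is 58.

58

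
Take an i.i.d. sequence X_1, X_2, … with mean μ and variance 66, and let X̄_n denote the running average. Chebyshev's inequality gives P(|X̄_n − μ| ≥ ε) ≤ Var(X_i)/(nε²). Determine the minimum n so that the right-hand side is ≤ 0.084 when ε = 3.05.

Require 66/(n·3.05²) ≤ 0.084, i.e. n ≥ 66/(0.084·3.05²) = 84.463.
The smallest integer n is 85.

85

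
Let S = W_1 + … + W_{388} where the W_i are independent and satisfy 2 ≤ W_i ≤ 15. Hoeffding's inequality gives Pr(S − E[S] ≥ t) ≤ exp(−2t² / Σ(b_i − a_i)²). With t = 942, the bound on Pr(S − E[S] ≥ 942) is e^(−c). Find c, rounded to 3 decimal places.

27.065

Σ(b_i − a_i)² = 388·(13)² = 65572.
c = 2t²/65572 = 2·942²/65572 = 27.0653.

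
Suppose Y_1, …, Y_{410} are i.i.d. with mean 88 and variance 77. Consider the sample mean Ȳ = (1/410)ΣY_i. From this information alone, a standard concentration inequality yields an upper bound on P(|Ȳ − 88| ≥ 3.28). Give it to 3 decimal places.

With mean and variance of each term known, Chebyshev's inequality bounds the deviation of the sum (or sample mean).
Var(Ȳ) = Var(Y_i)/n = 77/410 = 0.1878.
Chebyshev: P(|Ȳ − 88| ≥ 3.28) ≤ Var(Ȳ)/(3.28)² = 77/(410·3.28²) = 0.0175.

0.017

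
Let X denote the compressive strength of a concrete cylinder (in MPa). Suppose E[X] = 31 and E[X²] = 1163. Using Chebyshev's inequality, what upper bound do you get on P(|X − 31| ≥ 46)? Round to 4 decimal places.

0.0955

Var(X) = E[X²] − (E[X])² = 1163 − 961 = 202.
Chebyshev's inequality: P(|X − μ| ≥ t) ≤ Var(X)/t² = 202/2116 = 0.0955.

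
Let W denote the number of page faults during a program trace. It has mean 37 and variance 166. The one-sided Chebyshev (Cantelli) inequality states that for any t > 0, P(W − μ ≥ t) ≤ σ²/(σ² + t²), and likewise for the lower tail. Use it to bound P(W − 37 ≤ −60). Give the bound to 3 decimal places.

Here σ² = 166 and t = 60, so σ² + t² = 3766.
Cantelli's bound: 166/3766 = 0.0441.

0.044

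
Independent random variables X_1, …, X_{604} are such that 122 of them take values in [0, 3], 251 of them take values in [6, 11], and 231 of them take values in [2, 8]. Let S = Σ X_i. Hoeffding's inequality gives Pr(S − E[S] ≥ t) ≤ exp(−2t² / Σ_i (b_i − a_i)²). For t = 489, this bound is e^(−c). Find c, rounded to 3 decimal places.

30.483

Σ(b_i − a_i)² = 122·3² + 251·5² + 231·6² = 15689.
c = 2t² / 15689 = 2·489² / 15689 = 30.4826.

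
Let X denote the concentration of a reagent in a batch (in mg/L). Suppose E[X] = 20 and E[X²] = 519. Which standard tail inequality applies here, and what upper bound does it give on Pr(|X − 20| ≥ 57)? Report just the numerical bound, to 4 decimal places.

The first two moments determine the variance, so Chebyshev's inequality is the sharpest standard bound available.
Var(X) = E[X²] − (E[X])² = 519 − 400 = 119.
Chebyshev's inequality: Pr(|X − μ| ≥ t) ≤ Var(X)/t² = 119/3249 = 0.0366.

0.0366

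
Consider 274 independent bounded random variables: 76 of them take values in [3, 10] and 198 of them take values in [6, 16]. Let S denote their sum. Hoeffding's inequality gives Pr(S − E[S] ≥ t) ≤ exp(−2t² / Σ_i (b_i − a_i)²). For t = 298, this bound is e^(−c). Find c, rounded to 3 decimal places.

Σ(b_i − a_i)² = 76·7² + 198·10² = 23524.
c = 2t² / 23524 = 2·298² / 23524 = 7.5501.

7.550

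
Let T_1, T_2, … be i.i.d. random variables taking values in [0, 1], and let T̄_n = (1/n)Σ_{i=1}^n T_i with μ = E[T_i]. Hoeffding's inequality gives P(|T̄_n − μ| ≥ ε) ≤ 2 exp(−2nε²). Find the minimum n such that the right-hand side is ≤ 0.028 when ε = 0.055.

706

Require 2·exp(−2nε²) ≤ 0.028, i.e. 2nε² ≥ ln(2/0.028) = 4.268698.
So n ≥ 4.268698 / (2·0.055²) = 705.570.
The smallest integer n is 706.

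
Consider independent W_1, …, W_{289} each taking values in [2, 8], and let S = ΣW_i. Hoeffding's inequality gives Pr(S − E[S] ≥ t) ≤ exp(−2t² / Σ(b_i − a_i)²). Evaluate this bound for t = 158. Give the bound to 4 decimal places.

Σ(b_i − a_i)² = 289·(6)² = 10404.
Exponent = 2·158²/10404 = 4.7989.
Bound = exp(−4.7989) = 0.00824.

0.0082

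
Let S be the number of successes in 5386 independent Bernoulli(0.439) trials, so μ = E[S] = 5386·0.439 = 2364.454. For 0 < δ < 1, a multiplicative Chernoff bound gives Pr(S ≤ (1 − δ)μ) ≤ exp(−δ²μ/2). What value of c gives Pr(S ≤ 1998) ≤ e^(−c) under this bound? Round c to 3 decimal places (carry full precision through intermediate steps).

28.397

Write 1998 = (1 − δ)μ, so δ = 1 − 1998/2364.454 = 0.1549846…
Then the exponent is δ²μ/2 = (μ − 1998)²/(2μ) = 28.397367.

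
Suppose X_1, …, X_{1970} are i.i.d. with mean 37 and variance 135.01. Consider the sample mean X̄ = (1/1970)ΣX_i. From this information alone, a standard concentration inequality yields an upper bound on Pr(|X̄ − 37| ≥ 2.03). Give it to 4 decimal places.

0.0166

With mean and variance of each term known, Chebyshev's inequality bounds the deviation of the sum (or sample mean).
Var(X̄) = Var(X_i)/n = 135.01/1970 = 0.068533.
Chebyshev: Pr(|X̄ − 37| ≥ 2.03) ≤ Var(X̄)/(2.03)² = 135.01/(1970·2.03²) = 0.0166.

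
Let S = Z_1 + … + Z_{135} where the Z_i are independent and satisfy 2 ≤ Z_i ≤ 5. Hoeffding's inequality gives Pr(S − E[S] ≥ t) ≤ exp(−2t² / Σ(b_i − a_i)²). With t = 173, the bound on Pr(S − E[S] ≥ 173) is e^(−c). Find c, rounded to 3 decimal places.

Σ(b_i − a_i)² = 135·(3)² = 1215.
c = 2t²/1215 = 2·173²/1215 = 49.2658.

49.266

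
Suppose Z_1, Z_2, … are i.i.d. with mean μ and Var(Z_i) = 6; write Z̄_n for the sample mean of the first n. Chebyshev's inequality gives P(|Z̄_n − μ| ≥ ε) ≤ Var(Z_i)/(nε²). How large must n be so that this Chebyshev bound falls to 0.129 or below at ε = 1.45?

23

Require 6/(n·1.45²) ≤ 0.129, i.e. n ≥ 6/(0.129·1.45²) = 22.122.
The smallest integer n is 23.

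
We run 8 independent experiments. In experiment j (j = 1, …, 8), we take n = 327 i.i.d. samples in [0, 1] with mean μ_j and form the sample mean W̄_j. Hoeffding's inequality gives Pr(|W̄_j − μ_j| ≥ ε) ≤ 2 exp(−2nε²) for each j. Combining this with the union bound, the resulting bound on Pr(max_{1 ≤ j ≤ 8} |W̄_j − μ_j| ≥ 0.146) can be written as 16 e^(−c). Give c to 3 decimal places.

Union bound over the 8 events: Pr(max_{1 ≤ j ≤ 8} |W̄_j − μ_j| ≥ 0.146) ≤ 8·2·exp(−2nε²) = 16 exp(−2·327·0.146²).
So c = 2·327·0.146² = 13.9407.

13.941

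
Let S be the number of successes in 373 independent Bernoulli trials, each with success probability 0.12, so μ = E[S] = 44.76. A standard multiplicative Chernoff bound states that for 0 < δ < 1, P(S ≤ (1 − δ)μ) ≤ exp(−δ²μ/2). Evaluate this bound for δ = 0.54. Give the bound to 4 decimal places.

0.0015

Exponent = δ²μ/2 = 0.54²·44.76/2 = 6.5260.
Bound = exp(−6.5260) = 0.00146.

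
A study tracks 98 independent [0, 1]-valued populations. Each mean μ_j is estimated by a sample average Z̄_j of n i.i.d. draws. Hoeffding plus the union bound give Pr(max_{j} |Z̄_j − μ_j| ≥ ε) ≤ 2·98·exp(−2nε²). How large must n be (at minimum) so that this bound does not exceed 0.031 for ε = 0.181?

Need 2·98·exp(−2nε²) ≤ 0.031, i.e. exp(−2nε²) ≤ 0.031/196.
So 2nε² ≥ ln(196/0.031) = 8.751883.
Hence n ≥ 8.751883/(2·0.181²) = 133.572.
The smallest integer n is 134.

134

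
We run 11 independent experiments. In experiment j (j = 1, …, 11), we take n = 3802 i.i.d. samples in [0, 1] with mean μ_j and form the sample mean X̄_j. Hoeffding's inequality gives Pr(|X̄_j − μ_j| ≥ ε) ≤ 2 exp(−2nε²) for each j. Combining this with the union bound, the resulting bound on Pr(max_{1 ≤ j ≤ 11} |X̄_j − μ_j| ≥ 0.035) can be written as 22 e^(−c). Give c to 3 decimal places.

Union bound over the 11 events: Pr(max_{1 ≤ j ≤ 11} |X̄_j − μ_j| ≥ 0.035) ≤ 11·2·exp(−2nε²) = 22 exp(−2·3802·0.035²).
So c = 2·3802·0.035² = 9.3149.

9.315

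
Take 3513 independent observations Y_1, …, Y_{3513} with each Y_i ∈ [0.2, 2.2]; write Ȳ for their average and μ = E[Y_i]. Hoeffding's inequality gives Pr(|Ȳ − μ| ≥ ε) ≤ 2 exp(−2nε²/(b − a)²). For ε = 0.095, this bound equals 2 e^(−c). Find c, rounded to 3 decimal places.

c = 2nε²/(b − a)² = 2·3513·0.095² / 2² = 15.8524.

15.852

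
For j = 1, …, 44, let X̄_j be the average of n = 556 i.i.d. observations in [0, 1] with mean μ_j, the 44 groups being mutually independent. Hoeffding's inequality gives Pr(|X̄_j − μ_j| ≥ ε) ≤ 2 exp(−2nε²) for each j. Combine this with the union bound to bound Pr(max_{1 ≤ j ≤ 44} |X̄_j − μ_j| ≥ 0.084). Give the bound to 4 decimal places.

Per-experiment Hoeffding bound: 2·exp(−2·556·0.084²) = 2·exp(−7.84627) = 0.00078242.
Union bound over 44 events: 44·0.00078242 = 0.03443.

0.0344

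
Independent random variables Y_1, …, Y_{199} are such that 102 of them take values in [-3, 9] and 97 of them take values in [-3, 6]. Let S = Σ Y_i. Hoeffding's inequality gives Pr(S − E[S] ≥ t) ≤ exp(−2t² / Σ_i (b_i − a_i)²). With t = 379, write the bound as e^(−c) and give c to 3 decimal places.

Σ(b_i − a_i)² = 102·12² + 97·9² = 22545.
c = 2t² / 22545 = 2·379² / 22545 = 12.7426.

12.743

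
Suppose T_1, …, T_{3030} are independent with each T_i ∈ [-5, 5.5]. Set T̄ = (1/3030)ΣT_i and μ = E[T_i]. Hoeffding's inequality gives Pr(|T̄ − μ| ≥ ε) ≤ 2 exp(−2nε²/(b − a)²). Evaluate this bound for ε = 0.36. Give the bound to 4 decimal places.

Exponent: 2nε²/(b − a)² = 2·3030·0.36² / 10.5² = 7.12359.
Bound = 2·exp(−7.12359) = 0.00161.

0.0016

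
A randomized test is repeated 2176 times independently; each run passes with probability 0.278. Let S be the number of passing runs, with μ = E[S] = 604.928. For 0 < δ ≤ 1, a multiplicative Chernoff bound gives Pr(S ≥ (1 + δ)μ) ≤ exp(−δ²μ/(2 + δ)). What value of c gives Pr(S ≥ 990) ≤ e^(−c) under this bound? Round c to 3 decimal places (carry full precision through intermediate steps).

Write 990 = (1 + δ)μ, so δ = 990/604.928 − 1 = 0.6365584…
Then the exponent is δ²μ/(2 + δ) = (990 − μ)² / (μ·(2 + δ)) = 92.969993.

92.970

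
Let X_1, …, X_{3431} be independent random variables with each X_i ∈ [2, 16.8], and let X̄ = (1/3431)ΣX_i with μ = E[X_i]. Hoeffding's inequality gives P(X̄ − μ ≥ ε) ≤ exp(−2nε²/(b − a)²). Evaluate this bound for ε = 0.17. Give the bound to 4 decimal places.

0.4044

Exponent: 2nε²/(b − a)² = 2·3431·0.17² / 14.8² = 0.90537.
Bound = exp(−0.90537) = 0.40439.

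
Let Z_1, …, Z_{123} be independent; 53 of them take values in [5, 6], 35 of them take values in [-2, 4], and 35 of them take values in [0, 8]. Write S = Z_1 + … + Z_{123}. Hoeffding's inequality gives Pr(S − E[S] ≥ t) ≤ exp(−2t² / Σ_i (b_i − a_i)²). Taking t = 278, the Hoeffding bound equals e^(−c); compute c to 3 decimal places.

43.504

Σ(b_i − a_i)² = 53·1² + 35·6² + 35·8² = 3553.
c = 2t² / 3553 = 2·278² / 3553 = 43.5035.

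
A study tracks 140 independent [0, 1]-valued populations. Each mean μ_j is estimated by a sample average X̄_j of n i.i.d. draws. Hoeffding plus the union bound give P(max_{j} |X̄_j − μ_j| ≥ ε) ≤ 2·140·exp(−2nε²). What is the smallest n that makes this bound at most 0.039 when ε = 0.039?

Need 2·140·exp(−2nε²) ≤ 0.039, i.e. exp(−2nε²) ≤ 0.039/280.
So 2nε² ≥ ln(280/0.039) = 8.878983.
Hence n ≥ 8.878983/(2·0.039²) = 2918.798.
The smallest integer n is 2919.

2919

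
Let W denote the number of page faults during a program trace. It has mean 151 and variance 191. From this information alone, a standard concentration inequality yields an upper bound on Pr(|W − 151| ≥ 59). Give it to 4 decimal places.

0.0549

Mean and variance are known, so Chebyshev's inequality applies.
Chebyshev: Pr(|W − μ| ≥ t) ≤ Var(W)/t².
Bound = 191 / 3481 = 0.0549.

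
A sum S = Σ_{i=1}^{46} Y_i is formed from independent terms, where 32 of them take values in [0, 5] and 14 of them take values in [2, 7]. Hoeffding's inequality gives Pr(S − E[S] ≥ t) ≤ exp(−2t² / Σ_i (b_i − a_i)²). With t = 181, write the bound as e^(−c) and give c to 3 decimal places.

Σ(b_i − a_i)² = 32·5² + 14·5² = 1150.
c = 2t² / 1150 = 2·181² / 1150 = 56.9757.

56.976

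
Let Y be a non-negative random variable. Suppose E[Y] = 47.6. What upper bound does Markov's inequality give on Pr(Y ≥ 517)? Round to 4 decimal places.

0.0921

Markov's inequality: for a non-negative random variable, Pr(Y ≥ a) ≤ E[Y]/a.
Here E[Y] = 47.6 and a = 517, so the bound is 47.6/517 = 0.0921.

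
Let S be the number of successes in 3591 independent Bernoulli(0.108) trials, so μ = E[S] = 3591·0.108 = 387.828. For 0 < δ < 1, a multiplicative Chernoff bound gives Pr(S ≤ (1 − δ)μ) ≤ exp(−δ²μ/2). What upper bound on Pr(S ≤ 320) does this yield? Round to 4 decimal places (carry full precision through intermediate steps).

Write 320 = (1 − δ)μ, so δ = 1 − 320/387.828 = 0.174892…
Then the exponent is δ²μ/2 = (μ − 320)²/(2μ) = 5.931286.
Bound = exp(−5.931286) = 0.00266.

0.0027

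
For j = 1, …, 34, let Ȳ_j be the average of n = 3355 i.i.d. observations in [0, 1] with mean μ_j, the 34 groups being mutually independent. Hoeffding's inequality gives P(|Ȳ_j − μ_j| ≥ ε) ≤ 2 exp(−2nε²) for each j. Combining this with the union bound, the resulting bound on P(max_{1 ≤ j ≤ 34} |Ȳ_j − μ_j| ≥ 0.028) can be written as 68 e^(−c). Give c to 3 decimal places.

Union bound over the 34 events: P(max_{1 ≤ j ≤ 34} |Ȳ_j − μ_j| ≥ 0.028) ≤ 34·2·exp(−2nε²) = 68 exp(−2·3355·0.028²).
So c = 2·3355·0.028² = 5.2606.

5.261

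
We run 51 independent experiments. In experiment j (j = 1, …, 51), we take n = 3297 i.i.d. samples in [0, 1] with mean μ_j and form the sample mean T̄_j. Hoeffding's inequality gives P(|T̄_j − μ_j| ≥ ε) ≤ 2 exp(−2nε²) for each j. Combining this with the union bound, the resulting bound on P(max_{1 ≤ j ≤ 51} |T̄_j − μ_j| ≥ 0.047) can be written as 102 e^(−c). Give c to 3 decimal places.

Union bound over the 51 events: P(max_{1 ≤ j ≤ 51} |T̄_j − μ_j| ≥ 0.047) ≤ 51·2·exp(−2nε²) = 102 exp(−2·3297·0.047²).
So c = 2·3297·0.047² = 14.5661.

14.566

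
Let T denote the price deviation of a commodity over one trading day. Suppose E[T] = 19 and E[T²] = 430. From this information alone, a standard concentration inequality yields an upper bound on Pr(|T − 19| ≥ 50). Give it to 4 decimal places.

The first two moments determine the variance, so Chebyshev's inequality is the sharpest standard bound available.
Var(T) = E[T²] − (E[T])² = 430 − 361 = 69.
Chebyshev's inequality: Pr(|T − μ| ≥ t) ≤ Var(T)/t² = 69/2500 = 0.0276.

0.0276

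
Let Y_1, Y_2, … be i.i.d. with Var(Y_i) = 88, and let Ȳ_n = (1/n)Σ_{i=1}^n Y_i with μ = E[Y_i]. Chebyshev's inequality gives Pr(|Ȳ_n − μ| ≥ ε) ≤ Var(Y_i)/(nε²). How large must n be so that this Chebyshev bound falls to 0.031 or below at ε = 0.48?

12321

Require 88/(n·0.48²) ≤ 0.031, i.e. n ≥ 88/(0.031·0.48²) = 12320.789.
The smallest integer n is 12321.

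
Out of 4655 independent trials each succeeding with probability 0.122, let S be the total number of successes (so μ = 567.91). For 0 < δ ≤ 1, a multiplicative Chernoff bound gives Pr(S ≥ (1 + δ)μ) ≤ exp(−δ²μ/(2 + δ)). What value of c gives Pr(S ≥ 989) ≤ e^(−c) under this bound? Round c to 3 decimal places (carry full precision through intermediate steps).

Write 989 = (1 + δ)μ, so δ = 989/567.91 − 1 = 0.7414731…
Then the exponent is δ²μ/(2 + δ) = (989 − μ)² / (μ·(2 + δ)) = 113.890198.

113.890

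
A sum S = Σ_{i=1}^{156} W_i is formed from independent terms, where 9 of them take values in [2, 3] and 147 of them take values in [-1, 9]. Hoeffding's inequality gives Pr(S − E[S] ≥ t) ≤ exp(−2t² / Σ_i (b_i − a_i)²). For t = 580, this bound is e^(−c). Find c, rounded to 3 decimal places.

Σ(b_i − a_i)² = 9·1² + 147·10² = 14709.
c = 2t² / 14709 = 2·580² / 14709 = 45.7407.

45.741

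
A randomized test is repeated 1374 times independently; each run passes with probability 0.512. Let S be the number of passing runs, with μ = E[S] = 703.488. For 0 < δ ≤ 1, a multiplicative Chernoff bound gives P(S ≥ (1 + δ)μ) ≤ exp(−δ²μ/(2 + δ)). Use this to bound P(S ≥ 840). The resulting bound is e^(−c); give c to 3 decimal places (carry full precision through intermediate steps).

Write 840 = (1 + δ)μ, so δ = 840/703.488 − 1 = 0.1940502…
Then the exponent is δ²μ/(2 + δ) = (840 − μ)² / (μ·(2 + δ)) = 12.073645.

12.074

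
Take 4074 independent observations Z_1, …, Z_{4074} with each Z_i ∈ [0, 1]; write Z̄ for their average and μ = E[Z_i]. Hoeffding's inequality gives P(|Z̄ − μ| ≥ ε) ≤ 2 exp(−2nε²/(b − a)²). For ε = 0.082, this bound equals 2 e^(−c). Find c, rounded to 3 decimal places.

54.787

c = 2nε²/(b − a)² = 2·4074·0.082² / 1² = 54.7872.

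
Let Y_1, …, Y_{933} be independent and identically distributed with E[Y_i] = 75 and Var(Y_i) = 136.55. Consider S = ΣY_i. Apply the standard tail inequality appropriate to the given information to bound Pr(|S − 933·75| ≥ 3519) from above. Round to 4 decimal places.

0.0103

With mean and variance of each term known, Chebyshev's inequality bounds the deviation of the sum (or sample mean).
Var(S) = n·Var(Y_i) = 933·136.55 = 127401.15.
Chebyshev: Pr(|S − 933·75| ≥ 3519) ≤ Var(S)/3519² = 127401.15/12383361 = 0.0103.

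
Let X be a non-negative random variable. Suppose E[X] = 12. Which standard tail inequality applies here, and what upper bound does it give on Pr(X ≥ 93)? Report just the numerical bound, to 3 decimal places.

Only the mean of a non-negative variable is known, so Markov's inequality is the applicable tail bound.
Markov's inequality: for a non-negative random variable, Pr(X ≥ a) ≤ E[X]/a.
Here E[X] = 12 and a = 93, so the bound is 12/93 = 0.1290.

0.129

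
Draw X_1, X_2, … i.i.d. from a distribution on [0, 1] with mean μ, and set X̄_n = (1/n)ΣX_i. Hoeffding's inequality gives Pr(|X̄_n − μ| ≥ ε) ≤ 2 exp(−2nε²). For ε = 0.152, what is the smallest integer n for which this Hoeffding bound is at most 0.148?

Require 2·exp(−2nε²) ≤ 0.148, i.e. 2nε² ≥ ln(2/0.148) = 2.603690.
So n ≥ 2.603690 / (2·0.152²) = 56.347.
The smallest integer n is 57.

57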